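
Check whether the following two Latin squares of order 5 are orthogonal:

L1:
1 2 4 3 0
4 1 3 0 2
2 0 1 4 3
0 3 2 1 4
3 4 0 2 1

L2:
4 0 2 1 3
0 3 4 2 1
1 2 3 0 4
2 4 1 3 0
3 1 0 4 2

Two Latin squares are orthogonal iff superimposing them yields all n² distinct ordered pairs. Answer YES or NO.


Form the n² = 25 superimposed pairs (L1[i][j], L2[i][j]), row by row (rows and columns indexed from 0):
row 0: (1,4) (2,0) (4,2) (3,1) (0,3)
row 1: (4,0) (1,3) (3,4) (0,2) (2,1)
row 2: (2,1) (0,2) (1,3) (4,0) (3,4)
row 3: (0,2) (3,4) (2,1) (1,3) (4,0)
row 4: (3,3) (4,1) (0,0) (2,4) (1,2)
Orthogonality requires all 25 pairs distinct.
But the pair (2,1) repeats: cell (1,4) has L1 = 2, L2 = 1, and cell (2,0) has L1 = 2, L2 = 1.
A repeated pair means some other pair never occurs (only 15 distinct pairs out of 25), so the squares are not orthogonal.
Conclusion: NO.

NO


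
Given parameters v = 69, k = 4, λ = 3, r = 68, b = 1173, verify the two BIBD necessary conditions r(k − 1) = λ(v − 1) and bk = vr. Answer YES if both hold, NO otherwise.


Condition (i): r(k − 1) = 68·3 = 204; λ(v − 1) = 3·68 = 204. Match? YES.
Condition (ii): bk = 1173·4 = 4692; vr = 69·68 = 4692. Match? YES.
Both conditions hold? YES.

YES


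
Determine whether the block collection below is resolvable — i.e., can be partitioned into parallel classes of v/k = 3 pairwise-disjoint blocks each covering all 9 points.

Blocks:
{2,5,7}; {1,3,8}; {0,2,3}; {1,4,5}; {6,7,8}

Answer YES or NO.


v = 9, block size k = 3, number of blocks = 5.
For resolvability, blocks must partition into parallel classes of size v/k = 3.
Total blocks must therefore be a multiple of 3: 5 = 3·1 + 2 ⇒ not divisible ✗.
Resolvable? NO.

NO


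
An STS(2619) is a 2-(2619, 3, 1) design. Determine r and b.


An STS(v) is a 2-(v, 3, 1) BIBD: block size k = 3, λ = 1.
Replication: r(k − 1) = λ(v − 1) ⇒ r·2 = 2619 − 1 = 2618 ⇒ r = 1309.
Block count: bk = vr ⇒ b·3 = 2619·1309 = 3428271 ⇒ b = 1142757.

r = 1309, b = 1142757.


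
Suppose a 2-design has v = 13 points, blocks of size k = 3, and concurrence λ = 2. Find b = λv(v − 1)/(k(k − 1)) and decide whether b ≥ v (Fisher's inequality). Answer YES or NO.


r = λ(v − 1)/(k − 1) = 2·12/2 = 12.
b = vr/k = 13·12/3 = 52.
Fisher's inequality: b ≥ v ⇔ 52 ≥ 13? YES.

YES


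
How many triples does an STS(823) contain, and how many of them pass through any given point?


An STS(v) is a 2-(v, 3, 1) BIBD: block size k = 3, λ = 1.
Replication: r(k − 1) = λ(v − 1) ⇒ r·2 = 823 − 1 = 822 ⇒ r = 411.
Block count: b = v(v − 1)/6 = 823·822/6 = 676506/6 = 112751.

r = 411, b = 112751.


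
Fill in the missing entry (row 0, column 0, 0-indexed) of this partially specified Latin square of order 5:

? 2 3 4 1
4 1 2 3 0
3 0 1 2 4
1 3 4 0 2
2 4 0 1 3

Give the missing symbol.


Row 0 contains symbols [1, 2, 3, 4] — missing [0].
Column 0 contains symbols [1, 2, 3, 4] — missing [0].
The missing symbol must appear in both missing sets; intersection = [0].
Therefore the hidden value is 0.

Missing value = 0.


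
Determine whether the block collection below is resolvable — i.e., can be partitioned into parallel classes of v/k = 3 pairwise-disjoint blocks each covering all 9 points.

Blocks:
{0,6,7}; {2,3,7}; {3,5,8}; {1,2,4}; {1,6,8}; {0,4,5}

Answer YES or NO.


v = 9, block size k = 3, number of blocks = 6.
For resolvability, blocks must partition into parallel classes of size v/k = 3.
Total blocks must therefore be a multiple of 3: 6 = 3·2 + 0 ⇒ divisible ✓.
Greedy packing gives 2 candidate class(es). Each should be a full parallel class (size 3, covers all 9 points).
  Class 1 (3 blocks): {0,6,7}; {3,5,8}; {1,2,4}. Points covered: [0, 1, 2, 3, 4, 5, 6, 7, 8].
  Class 2 (3 blocks): {2,3,7}; {1,6,8}; {0,4,5}. Points covered: [0, 1, 2, 3, 4, 5, 6, 7, 8].
All classes full (size 3)? YES. All classes cover every point? YES.
Resolvable? YES.

YES


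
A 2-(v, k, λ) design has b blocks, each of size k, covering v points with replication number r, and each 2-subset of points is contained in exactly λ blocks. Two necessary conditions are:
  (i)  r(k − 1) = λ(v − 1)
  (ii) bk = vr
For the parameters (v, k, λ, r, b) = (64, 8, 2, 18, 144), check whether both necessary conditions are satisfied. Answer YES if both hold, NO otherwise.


Condition (i): r(k − 1) = 18·7 = 126; λ(v − 1) = 2·63 = 126. Match? YES.
Condition (ii): bk = 144·8 = 1152; vr = 64·18 = 1152. Match? YES.
Both conditions hold? YES.

YES


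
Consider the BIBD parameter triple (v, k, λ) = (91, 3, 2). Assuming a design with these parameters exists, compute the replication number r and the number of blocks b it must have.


Any 2-(v, k, λ) BIBD satisfies two necessary conditions:
  (i)  Each point sits in r blocks, and counting incidences through any fixed point gives r(k − 1) = λ(v − 1), so r = λ(v − 1)/(k − 1).
  (ii) Total incidences bk = vr, so b = vr/k.
Step 1: r = λ(v − 1)/(k − 1) = 2·(91 − 1)/(3 − 1) = 2·90/2 = 180/2 = 90.
Step 2: b = vr/k = 91·90/3 = 8190/3 = 2730.
Check integrality: r = 90 ∈ Z ✓, b = 2730 ∈ Z ✓.
(These identities are necessary conditions: they determine r and b for any design with these parameters, but do not by themselves prove that one exists.)

r = 90, b = 2730.


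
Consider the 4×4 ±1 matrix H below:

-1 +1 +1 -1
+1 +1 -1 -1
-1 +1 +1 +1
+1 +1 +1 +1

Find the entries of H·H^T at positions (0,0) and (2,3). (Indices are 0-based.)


Row 0 of H: [-1, 1, 1, -1].
Row 2 of H: [-1, 1, 1, 1].
Row 3 of H: [1, 1, 1, 1].
(H·H^T)[0][0] = Σ_j H[0][j]·H[0][j] = (-1)² + (1)² + (1)² + (-1)² = 1 + 1 + 1 + 1 = 4.
(H·H^T)[2][3] = Σ_j H[2][j]·H[3][j] = (-1)·(1) + (1)·(1) + (1)·(1) + (1)·(1) = -1 + 1 + 1 + 1 = 2.
Rows 2 and 3 are not orthogonal (dot product = 2 ≠ 0), so H is not a Hadamard matrix.

(0,0) entry = 4; (2,3) entry = 2.


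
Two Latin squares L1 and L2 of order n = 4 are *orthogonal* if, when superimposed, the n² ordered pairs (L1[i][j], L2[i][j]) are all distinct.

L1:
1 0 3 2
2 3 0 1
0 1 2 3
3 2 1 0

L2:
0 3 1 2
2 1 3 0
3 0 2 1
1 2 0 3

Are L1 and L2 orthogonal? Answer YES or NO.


Form the n² = 16 superimposed pairs (L1[i][j], L2[i][j]), row by row (rows and columns indexed from 0):
row 0: (1,0) (0,3) (3,1) (2,2)
row 1: (2,2) (3,1) (0,3) (1,0)
row 2: (0,3) (1,0) (2,2) (3,1)
row 3: (3,1) (2,2) (1,0) (0,3)
Orthogonality requires all 16 pairs distinct.
But the pair (2,2) repeats: cell (0,3) has L1 = 2, L2 = 2, and cell (1,0) has L1 = 2, L2 = 2.
A repeated pair means some other pair never occurs (only 4 distinct pairs out of 16), so the squares are not orthogonal.
Conclusion: NO.

NO


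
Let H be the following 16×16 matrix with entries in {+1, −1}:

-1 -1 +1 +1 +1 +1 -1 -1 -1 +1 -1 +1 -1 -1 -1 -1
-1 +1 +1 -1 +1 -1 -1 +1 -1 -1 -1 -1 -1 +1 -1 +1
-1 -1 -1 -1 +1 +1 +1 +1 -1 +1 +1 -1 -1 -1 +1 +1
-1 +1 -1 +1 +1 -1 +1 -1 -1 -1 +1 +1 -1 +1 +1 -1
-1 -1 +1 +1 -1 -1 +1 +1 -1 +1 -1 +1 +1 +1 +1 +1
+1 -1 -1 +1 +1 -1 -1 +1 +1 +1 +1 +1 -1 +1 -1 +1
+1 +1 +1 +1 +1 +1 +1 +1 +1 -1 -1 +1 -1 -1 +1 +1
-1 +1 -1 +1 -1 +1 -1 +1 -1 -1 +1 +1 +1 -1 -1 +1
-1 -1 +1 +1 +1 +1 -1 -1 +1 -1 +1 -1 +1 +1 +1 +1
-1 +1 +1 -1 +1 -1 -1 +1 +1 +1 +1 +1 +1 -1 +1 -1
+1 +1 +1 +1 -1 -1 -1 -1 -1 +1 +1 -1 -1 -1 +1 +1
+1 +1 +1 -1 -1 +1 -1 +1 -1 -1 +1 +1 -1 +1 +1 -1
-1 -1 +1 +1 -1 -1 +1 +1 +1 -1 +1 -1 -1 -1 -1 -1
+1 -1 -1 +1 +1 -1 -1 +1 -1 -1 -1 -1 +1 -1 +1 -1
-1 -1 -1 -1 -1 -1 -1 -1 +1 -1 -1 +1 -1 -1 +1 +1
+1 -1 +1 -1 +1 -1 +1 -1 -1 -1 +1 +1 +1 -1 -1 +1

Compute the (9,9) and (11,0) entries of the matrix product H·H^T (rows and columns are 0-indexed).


Row 0 of H: [-1, -1, 1, 1, 1, 1, -1, -1, -1, 1, -1, 1, -1, -1, -1, -1].
Row 9 of H: [-1, 1, 1, -1, 1, -1, -1, 1, 1, 1, 1, 1, 1, -1, 1, -1].
Row 11 of H: [1, 1, 1, -1, -1, 1, -1, 1, -1, -1, 1, 1, -1, 1, 1, -1].
(H·H^T)[9][9] = Σ_j H[9][j]·H[9][j] = (-1)² + (1)² + (1)² + (-1)² + (1)² + (-1)² + (-1)² + (1)² + (1)² + (1)² + (1)² + (1)² + (1)² + (-1)² + (1)² + (-1)² = 1 + 1 + 1 + 1 + 1 + 1 + 1 + 1 + 1 + 1 + 1 + 1 + 1 + 1 + 1 + 1 = 16.
(H·H^T)[11][0] = Σ_j H[11][j]·H[0][j] = (1)·(-1) + (1)·(-1) + (1)·(1) + (-1)·(1) + (-1)·(1) + (1)·(1) + (-1)·(-1) + (1)·(-1) + (-1)·(-1) + (-1)·(1) + (1)·(-1) + (1)·(1) + (-1)·(-1) + (1)·(-1) + (1)·(-1) + (-1)·(-1) = -1 + -1 + 1 + -1 + -1 + 1 + 1 + -1 + 1 + -1 + -1 + 1 + 1 + -1 + -1 + 1 = -2.
Rows 11 and 0 are not orthogonal (dot product = -2 ≠ 0), so H is not a Hadamard matrix.

(9,9) entry = 16; (11,0) entry = -2.


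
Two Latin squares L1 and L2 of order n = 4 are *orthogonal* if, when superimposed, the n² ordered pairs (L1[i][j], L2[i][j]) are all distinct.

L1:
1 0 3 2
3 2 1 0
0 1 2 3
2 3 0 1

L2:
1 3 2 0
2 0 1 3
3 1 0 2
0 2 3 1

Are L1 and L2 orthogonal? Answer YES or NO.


Form the n² = 16 superimposed pairs (L1[i][j], L2[i][j]), row by row (rows and columns indexed from 0):
row 0: (1,1) (0,3) (3,2) (2,0)
row 1: (3,2) (2,0) (1,1) (0,3)
row 2: (0,3) (1,1) (2,0) (3,2)
row 3: (2,0) (3,2) (0,3) (1,1)
Orthogonality requires all 16 pairs distinct.
But the pair (3,2) repeats: cell (0,2) has L1 = 3, L2 = 2, and cell (1,0) has L1 = 3, L2 = 2.
A repeated pair means some other pair never occurs (only 4 distinct pairs out of 16), so the squares are not orthogonal.
Conclusion: NO.

NO


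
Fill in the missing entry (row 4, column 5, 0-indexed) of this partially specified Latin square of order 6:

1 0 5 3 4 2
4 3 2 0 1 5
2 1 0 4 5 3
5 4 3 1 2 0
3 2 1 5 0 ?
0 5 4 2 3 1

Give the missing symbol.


Row 4 contains symbols [0, 1, 2, 3, 5] — missing [4].
Column 5 contains symbols [0, 1, 2, 3, 5] — missing [4].
The missing symbol must appear in both missing sets; intersection = [4].
Therefore the hidden value is 4.

Missing value = 4.


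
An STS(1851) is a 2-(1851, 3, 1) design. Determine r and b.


An STS(v) is a 2-(v, 3, 1) BIBD: block size k = 3, λ = 1.
Replication: r(k − 1) = λ(v − 1) ⇒ r·2 = 1851 − 1 = 1850 ⇒ r = 925.
Block count: b = v(v − 1)/6 = 1851·1850/6 = 3424350/6 = 570725.

r = 925, b = 570725.


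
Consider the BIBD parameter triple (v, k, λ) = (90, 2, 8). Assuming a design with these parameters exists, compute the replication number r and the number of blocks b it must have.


Any 2-(v, k, λ) BIBD satisfies two necessary conditions:
  (i)  Each point sits in r blocks, and counting incidences through any fixed point gives r(k − 1) = λ(v − 1), so r = λ(v − 1)/(k − 1).
  (ii) Total incidences bk = vr, so b = vr/k.
Step 1: r = λ(v − 1)/(k − 1) = 8·(90 − 1)/(2 − 1) = 8·89/1 = 712/1 = 712.
Step 2: b = vr/k = 90·712/2 = 64080/2 = 32040.
Check integrality: r = 712 ∈ Z ✓, b = 32040 ∈ Z ✓.
(These identities are necessary conditions: they determine r and b for any design with these parameters, but do not by themselves prove that one exists.)

r = 712, b = 32040.


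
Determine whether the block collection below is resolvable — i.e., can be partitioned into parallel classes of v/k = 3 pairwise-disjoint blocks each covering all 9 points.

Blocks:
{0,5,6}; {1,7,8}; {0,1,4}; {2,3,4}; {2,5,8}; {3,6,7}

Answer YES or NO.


v = 9, block size k = 3, number of blocks = 6.
For resolvability, blocks must partition into parallel classes of size v/k = 3.
Total blocks must therefore be a multiple of 3: 6 = 3·2 + 0 ⇒ divisible ✓.
Greedy packing gives 2 candidate class(es). Each should be a full parallel class (size 3, covers all 9 points).
  Class 1 (3 blocks): {0,5,6}; {1,7,8}; {2,3,4}. Points covered: [0, 1, 2, 3, 4, 5, 6, 7, 8].
  Class 2 (3 blocks): {0,1,4}; {2,5,8}; {3,6,7}. Points covered: [0, 1, 2, 3, 4, 5, 6, 7, 8].
All classes full (size 3)? YES. All classes cover every point? YES.
Resolvable? YES.

YES


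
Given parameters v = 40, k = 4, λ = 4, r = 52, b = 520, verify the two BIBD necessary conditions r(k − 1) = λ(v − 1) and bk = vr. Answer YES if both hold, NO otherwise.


Condition (i): r(k − 1) = 52·3 = 156; λ(v − 1) = 4·39 = 156. Match? YES.
Condition (ii): bk = 520·4 = 2080; vr = 40·52 = 2080. Match? YES.
Both conditions hold? YES.

YES


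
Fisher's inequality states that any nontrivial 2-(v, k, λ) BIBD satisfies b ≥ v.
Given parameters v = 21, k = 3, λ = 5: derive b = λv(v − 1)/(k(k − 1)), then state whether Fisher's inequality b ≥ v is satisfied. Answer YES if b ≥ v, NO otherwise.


b = λv(v − 1)/(k(k − 1)) = 5·21·20/(3·2) = 2100/6 = 350.
Compare with v = 21: b ≥ v, so Fisher's inequality holds.

YES


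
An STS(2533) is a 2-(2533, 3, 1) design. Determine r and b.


An STS(v) is a 2-(v, 3, 1) BIBD: block size k = 3, λ = 1.
Replication: r(k − 1) = λ(v − 1) ⇒ r·2 = 2533 − 1 = 2532 ⇒ r = 1266.
Block count: bk = vr ⇒ b·3 = 2533·1266 = 3206778 ⇒ b = 1068926.

r = 1266, b = 1068926.


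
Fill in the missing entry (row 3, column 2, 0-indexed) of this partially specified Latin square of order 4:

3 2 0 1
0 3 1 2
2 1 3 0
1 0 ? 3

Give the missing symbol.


Row 3 contains symbols [0, 1, 3] — missing [2].
Column 2 contains symbols [0, 1, 3] — missing [2].
The missing symbol must appear in both missing sets; intersection = [2].
Therefore the hidden value is 2.

Missing value = 2.


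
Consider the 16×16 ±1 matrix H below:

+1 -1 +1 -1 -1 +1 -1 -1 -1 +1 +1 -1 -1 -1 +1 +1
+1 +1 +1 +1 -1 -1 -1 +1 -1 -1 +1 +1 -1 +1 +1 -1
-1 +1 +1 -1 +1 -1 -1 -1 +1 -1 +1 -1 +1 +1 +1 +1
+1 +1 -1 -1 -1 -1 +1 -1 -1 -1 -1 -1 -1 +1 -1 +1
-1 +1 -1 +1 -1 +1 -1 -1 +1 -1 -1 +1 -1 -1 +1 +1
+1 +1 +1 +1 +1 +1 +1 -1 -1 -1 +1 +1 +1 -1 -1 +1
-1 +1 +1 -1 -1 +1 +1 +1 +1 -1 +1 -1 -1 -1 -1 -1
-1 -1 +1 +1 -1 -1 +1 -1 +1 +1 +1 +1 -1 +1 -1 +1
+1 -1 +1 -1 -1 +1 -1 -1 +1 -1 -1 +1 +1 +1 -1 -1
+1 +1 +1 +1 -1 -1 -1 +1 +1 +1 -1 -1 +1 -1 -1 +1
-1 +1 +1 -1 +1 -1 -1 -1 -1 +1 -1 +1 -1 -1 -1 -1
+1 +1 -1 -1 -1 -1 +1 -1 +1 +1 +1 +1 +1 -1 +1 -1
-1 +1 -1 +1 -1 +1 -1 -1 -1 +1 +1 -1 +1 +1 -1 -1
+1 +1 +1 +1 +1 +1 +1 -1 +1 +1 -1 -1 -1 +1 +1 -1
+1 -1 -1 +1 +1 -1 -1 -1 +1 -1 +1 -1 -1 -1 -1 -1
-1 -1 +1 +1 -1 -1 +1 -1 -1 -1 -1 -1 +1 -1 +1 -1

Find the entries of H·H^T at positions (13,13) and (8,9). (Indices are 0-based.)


Row 8 of H: [1, -1, 1, -1, -1, 1, -1, -1, 1, -1, -1, 1, 1, 1, -1, -1].
Row 9 of H: [1, 1, 1, 1, -1, -1, -1, 1, 1, 1, -1, -1, 1, -1, -1, 1].
Row 13 of H: [1, 1, 1, 1, 1, 1, 1, -1, 1, 1, -1, -1, -1, 1, 1, -1].
(H·H^T)[13][13] = Σ_j H[13][j]·H[13][j] = (1)² + (1)² + (1)² + (1)² + (1)² + (1)² + (1)² + (-1)² + (1)² + (1)² + (-1)² + (-1)² + (-1)² + (1)² + (1)² + (-1)² = 1 + 1 + 1 + 1 + 1 + 1 + 1 + 1 + 1 + 1 + 1 + 1 + 1 + 1 + 1 + 1 = 16.
(H·H^T)[8][9] = Σ_j H[8][j]·H[9][j] = (1)·(1) + (-1)·(1) + (1)·(1) + (-1)·(1) + (-1)·(-1) + (1)·(-1) + (-1)·(-1) + (-1)·(1) + (1)·(1) + (-1)·(1) + (-1)·(-1) + (1)·(-1) + (1)·(1) + (1)·(-1) + (-1)·(-1) + (-1)·(1) = 1 + -1 + 1 + -1 + 1 + -1 + 1 + -1 + 1 + -1 + 1 + -1 + 1 + -1 + 1 + -1 = 0.
So rows 8 and 9 are orthogonal; the diagonal entry equals n = 16.

(13,13) entry = 16; (8,9) entry = 0.


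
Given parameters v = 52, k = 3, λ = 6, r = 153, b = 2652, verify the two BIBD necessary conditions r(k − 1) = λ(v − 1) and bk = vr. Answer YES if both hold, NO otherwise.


Condition (i): r(k − 1) = 153·2 = 306; λ(v − 1) = 6·51 = 306. Match? YES.
Condition (ii): bk = 2652·3 = 7956; vr = 52·153 = 7956. Match? YES.
Both conditions hold? YES.

YES


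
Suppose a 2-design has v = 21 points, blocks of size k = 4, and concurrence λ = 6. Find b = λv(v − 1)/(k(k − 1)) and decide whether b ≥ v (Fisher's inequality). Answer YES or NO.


r = λ(v − 1)/(k − 1) = 6·20/3 = 40.
b = vr/k = 21·40/4 = 210.
Fisher's inequality: b ≥ v ⇔ 210 ≥ 21? YES.

YES


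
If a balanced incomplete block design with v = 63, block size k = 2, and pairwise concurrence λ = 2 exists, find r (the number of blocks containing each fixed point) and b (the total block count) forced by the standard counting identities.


Any 2-(v, k, λ) BIBD satisfies two necessary conditions:
  (i)  Each point sits in r blocks, and counting incidences through any fixed point gives r(k − 1) = λ(v − 1), so r = λ(v − 1)/(k − 1).
  (ii) Total incidences bk = vr, so b = vr/k.
Step 1: r = λ(v − 1)/(k − 1) = 2·(63 − 1)/(2 − 1) = 2·62/1 = 124/1 = 124.
Step 2: b = vr/k = 63·124/2 = 7812/2 = 3906.
Check integrality: r = 124 ∈ Z ✓, b = 3906 ∈ Z ✓.
(These identities are necessary conditions: they determine r and b for any design with these parameters, but do not by themselves prove that one exists.)

r = 124, b = 3906.


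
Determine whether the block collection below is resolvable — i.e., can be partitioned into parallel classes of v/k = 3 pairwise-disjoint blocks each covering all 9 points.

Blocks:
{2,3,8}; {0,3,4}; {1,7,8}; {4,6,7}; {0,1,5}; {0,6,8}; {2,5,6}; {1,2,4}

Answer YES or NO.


v = 9, block size k = 3, number of blocks = 8.
For resolvability, blocks must partition into parallel classes of size v/k = 3.
Total blocks must therefore be a multiple of 3: 8 = 3·2 + 2 ⇒ not divisible ✗.
Resolvable? NO.

NO


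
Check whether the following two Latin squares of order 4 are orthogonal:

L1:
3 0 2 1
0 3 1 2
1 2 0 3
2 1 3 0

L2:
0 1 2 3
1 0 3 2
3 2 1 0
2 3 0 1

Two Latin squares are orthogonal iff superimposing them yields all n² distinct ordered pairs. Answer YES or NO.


Form the n² = 16 superimposed pairs (L1[i][j], L2[i][j]), row by row (rows and columns indexed from 0):
row 0: (3,0) (0,1) (2,2) (1,3)
row 1: (0,1) (3,0) (1,3) (2,2)
row 2: (1,3) (2,2) (0,1) (3,0)
row 3: (2,2) (1,3) (3,0) (0,1)
Orthogonality requires all 16 pairs distinct.
But the pair (0,1) repeats: cell (0,1) has L1 = 0, L2 = 1, and cell (1,0) has L1 = 0, L2 = 1.
A repeated pair means some other pair never occurs (only 4 distinct pairs out of 16), so the squares are not orthogonal.
Conclusion: NO.

NO


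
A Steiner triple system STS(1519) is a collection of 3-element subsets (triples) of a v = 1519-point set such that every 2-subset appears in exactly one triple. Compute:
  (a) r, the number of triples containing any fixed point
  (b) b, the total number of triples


An STS(v) is a 2-(v, 3, 1) BIBD: block size k = 3, λ = 1.
Replication: r(k − 1) = λ(v − 1) ⇒ r·2 = 1519 − 1 = 1518 ⇒ r = 759.
Block count: b = v(v − 1)/6 = 1519·1518/6 = 2305842/6 = 384307.
(Check via bk = vr: 384307·3 = 1152921 = 1519·759 = 1152921 ✓.)

r = 759, b = 384307.


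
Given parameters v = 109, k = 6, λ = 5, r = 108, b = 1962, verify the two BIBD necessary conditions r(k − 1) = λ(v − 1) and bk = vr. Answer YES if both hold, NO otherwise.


Condition (i): r(k − 1) = 108·5 = 540; λ(v − 1) = 5·108 = 540. Match? YES.
Condition (ii): bk = 1962·6 = 11772; vr = 109·108 = 11772. Match? YES.
Both conditions hold? YES.

YES


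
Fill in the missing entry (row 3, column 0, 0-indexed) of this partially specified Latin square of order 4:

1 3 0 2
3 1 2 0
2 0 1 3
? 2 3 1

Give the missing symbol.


Row 3 contains symbols [1, 2, 3] — missing [0].
Column 0 contains symbols [1, 2, 3] — missing [0].
The missing symbol must appear in both missing sets; intersection = [0].
Therefore the hidden value is 0.

Missing value = 0.


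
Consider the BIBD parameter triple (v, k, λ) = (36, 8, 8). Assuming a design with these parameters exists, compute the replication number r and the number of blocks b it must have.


Any 2-(v, k, λ) BIBD satisfies two necessary conditions:
  (i)  Each point sits in r blocks, and counting incidences through any fixed point gives r(k − 1) = λ(v − 1), so r = λ(v − 1)/(k − 1).
  (ii) Total incidences bk = vr, so b = vr/k.
Step 1: r = λ(v − 1)/(k − 1) = 8·(36 − 1)/(8 − 1) = 8·35/7 = 280/7 = 40.
Step 2: b = vr/k = 36·40/8 = 1440/8 = 180.
Check integrality: r = 40 ∈ Z ✓, b = 180 ∈ Z ✓.
(These identities are necessary conditions: they determine r and b for any design with these parameters, but do not by themselves prove that one exists.)

r = 40, b = 180.


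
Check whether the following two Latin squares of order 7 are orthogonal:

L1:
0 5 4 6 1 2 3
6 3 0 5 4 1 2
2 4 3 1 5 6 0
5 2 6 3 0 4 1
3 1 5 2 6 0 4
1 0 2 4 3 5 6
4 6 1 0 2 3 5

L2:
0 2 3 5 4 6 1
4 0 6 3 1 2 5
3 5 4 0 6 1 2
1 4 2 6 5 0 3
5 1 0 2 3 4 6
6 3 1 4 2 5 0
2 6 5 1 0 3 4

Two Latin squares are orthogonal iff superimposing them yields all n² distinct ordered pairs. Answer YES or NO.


Form the n² = 49 superimposed pairs (L1[i][j], L2[i][j]), row by row (rows and columns indexed from 0):
row 0: (0,0) (5,2) (4,3) (6,5) (1,4) (2,6) (3,1)
row 1: (6,4) (3,0) (0,6) (5,3) (4,1) (1,2) (2,5)
row 2: (2,3) (4,5) (3,4) (1,0) (5,6) (6,1) (0,2)
row 3: (5,1) (2,4) (6,2) (3,6) (0,5) (4,0) (1,3)
row 4: (3,5) (1,1) (5,0) (2,2) (6,3) (0,4) (4,6)
row 5: (1,6) (0,3) (2,1) (4,4) (3,2) (5,5) (6,0)
row 6: (4,2) (6,6) (1,5) (0,1) (2,0) (3,3) (5,4)
Orthogonality requires all 49 pairs distinct.
Check by first coordinate: for each symbol s of L1, list the L2 entries in the n cells where L1 = s; they must all differ.
  L1 = 0: L2 entries (in reading order) 0, 6, 2, 5, 4, 3, 1 — all 7 distinct ✓
  L1 = 1: L2 entries (in reading order) 4, 2, 0, 3, 1, 6, 5 — all 7 distinct ✓
  L1 = 2: L2 entries (in reading order) 6, 5, 3, 4, 2, 1, 0 — all 7 distinct ✓
  L1 = 3: L2 entries (in reading order) 1, 0, 4, 6, 5, 2, 3 — all 7 distinct ✓
  L1 = 4: L2 entries (in reading order) 3, 1, 5, 0, 6, 4, 2 — all 7 distinct ✓
  L1 = 5: L2 entries (in reading order) 2, 3, 6, 1, 0, 5, 4 — all 7 distinct ✓
  L1 = 6: L2 entries (in reading order) 5, 4, 1, 2, 3, 0, 6 — all 7 distinct ✓
Every symbol of L1 meets every symbol of L2 exactly once, so all 49 pairs are distinct (49 of 49).
Conclusion: YES.

YES


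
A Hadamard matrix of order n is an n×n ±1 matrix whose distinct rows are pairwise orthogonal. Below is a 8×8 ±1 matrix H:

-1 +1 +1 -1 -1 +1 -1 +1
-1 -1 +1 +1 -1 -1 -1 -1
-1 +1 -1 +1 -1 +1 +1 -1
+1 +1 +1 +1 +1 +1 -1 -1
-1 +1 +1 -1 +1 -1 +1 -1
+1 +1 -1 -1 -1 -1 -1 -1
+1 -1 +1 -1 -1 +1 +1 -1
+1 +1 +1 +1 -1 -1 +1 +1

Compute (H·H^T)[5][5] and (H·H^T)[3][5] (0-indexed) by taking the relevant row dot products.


Row 3 of H: [1, 1, 1, 1, 1, 1, -1, -1].
Row 5 of H: [1, 1, -1, -1, -1, -1, -1, -1].
(H·H^T)[5][5] = Σ_j H[5][j]·H[5][j] = (1)² + (1)² + (-1)² + (-1)² + (-1)² + (-1)² + (-1)² + (-1)² = 1 + 1 + 1 + 1 + 1 + 1 + 1 + 1 = 8.
(H·H^T)[3][5] = Σ_j H[3][j]·H[5][j] = (1)·(1) + (1)·(1) + (1)·(-1) + (1)·(-1) + (1)·(-1) + (1)·(-1) + (-1)·(-1) + (-1)·(-1) = 1 + 1 + -1 + -1 + -1 + -1 + 1 + 1 = 0.
So rows 3 and 5 are orthogonal; the diagonal entry equals n = 8.

(5,5) entry = 8; (3,5) entry = 0.


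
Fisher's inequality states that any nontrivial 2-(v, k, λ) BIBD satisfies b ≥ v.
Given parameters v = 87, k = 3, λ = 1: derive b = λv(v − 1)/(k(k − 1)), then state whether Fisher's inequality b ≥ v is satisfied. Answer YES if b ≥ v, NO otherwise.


r = λ(v − 1)/(k − 1) = 1·86/2 = 43.
b = vr/k = 87·43/3 = 1247.
Fisher's inequality: b ≥ v ⇔ 1247 ≥ 87? YES.

YES


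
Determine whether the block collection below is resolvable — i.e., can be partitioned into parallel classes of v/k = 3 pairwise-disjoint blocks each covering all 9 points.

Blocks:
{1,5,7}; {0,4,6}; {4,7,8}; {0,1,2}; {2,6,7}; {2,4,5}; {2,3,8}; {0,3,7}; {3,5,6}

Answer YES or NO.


v = 9, block size k = 3, number of blocks = 9.
For resolvability, blocks must partition into parallel classes of size v/k = 3.
Total blocks must therefore be a multiple of 3: 9 = 3·3 + 0 ⇒ divisible ✓.
Consider block {2,6,7}. It intersects every other block in the collection, so no parallel class of size 3 can contain it.
Since every block must belong to some parallel class in a resolution, the collection cannot be partitioned into parallel classes.
Resolvable? NO.

NO


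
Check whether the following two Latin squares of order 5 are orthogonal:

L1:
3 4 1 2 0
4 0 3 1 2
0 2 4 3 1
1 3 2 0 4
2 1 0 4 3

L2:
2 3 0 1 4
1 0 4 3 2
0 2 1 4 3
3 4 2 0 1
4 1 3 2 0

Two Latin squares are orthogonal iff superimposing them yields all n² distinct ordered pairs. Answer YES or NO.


Form the n² = 25 superimposed pairs (L1[i][j], L2[i][j]), row by row (rows and columns indexed from 0):
row 0: (3,2) (4,3) (1,0) (2,1) (0,4)
row 1: (4,1) (0,0) (3,4) (1,3) (2,2)
row 2: (0,0) (2,2) (4,1) (3,4) (1,3)
row 3: (1,3) (3,4) (2,2) (0,0) (4,1)
row 4: (2,4) (1,1) (0,3) (4,2) (3,0)
Orthogonality requires all 25 pairs distinct.
But the pair (0,0) repeats: cell (1,1) has L1 = 0, L2 = 0, and cell (2,0) has L1 = 0, L2 = 0.
A repeated pair means some other pair never occurs (only 15 distinct pairs out of 25), so the squares are not orthogonal.
Conclusion: NO.

NO


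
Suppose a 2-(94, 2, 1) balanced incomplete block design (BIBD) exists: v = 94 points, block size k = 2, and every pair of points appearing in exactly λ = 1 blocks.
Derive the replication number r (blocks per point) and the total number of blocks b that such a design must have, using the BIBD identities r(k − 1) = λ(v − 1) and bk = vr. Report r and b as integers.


Any 2-(v, k, λ) BIBD satisfies two necessary conditions:
  (i)  Each point sits in r blocks, and counting incidences through any fixed point gives r(k − 1) = λ(v − 1), so r = λ(v − 1)/(k − 1).
  (ii) Total incidences bk = vr, so b = vr/k.
Step 1: r = λ(v − 1)/(k − 1) = 1·(94 − 1)/(2 − 1) = 1·93/1 = 93/1 = 93.
Step 2: b = vr/k = 94·93/2 = 8742/2 = 4371.
Check integrality: r = 93 ∈ Z ✓, b = 4371 ∈ Z ✓.
(These identities are necessary conditions: they determine r and b for any design with these parameters, but do not by themselves prove that one exists.)

r = 93, b = 4371.


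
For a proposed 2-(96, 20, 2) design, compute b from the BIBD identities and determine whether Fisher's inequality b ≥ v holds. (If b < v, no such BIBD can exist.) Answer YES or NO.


r = λ(v − 1)/(k − 1) = 2·95/19 = 10.
b = vr/k = 96·10/20 = 48.
Fisher's inequality: b ≥ v ⇔ 48 ≥ 96? NO.

NO


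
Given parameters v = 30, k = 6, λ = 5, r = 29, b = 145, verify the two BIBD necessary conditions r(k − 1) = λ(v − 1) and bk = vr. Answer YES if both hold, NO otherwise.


Condition (i): r(k − 1) = 29·5 = 145; λ(v − 1) = 5·29 = 145. Match? YES.
Condition (ii): bk = 145·6 = 870; vr = 30·29 = 870. Match? YES.
Both conditions hold? YES.

YES


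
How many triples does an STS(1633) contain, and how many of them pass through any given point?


An STS(v) is a 2-(v, 3, 1) BIBD: block size k = 3, λ = 1.
Replication: r(k − 1) = λ(v − 1) ⇒ r·2 = 1633 − 1 = 1632 ⇒ r = 816.
Block count: bk = vr ⇒ b·3 = 1633·816 = 1332528 ⇒ b = 444176.
(Check via b = v(v − 1)/6 = 1633·1632/6 = 2665056/6 = 444176.)

r = 816, b = 444176.


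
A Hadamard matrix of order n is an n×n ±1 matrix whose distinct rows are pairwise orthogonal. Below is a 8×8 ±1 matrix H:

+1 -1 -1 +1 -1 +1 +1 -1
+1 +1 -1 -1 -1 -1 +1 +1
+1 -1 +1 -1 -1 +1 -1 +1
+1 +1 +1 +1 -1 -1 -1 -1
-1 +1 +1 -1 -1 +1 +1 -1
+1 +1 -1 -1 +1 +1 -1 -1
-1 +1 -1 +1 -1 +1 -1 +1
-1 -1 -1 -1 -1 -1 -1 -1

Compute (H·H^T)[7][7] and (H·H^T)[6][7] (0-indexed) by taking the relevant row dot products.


Row 6 of H: [-1, 1, -1, 1, -1, 1, -1, 1].
Row 7 of H: [-1, -1, -1, -1, -1, -1, -1, -1].
(H·H^T)[7][7] = Σ_j H[7][j]·H[7][j] = (-1)² + (-1)² + (-1)² + (-1)² + (-1)² + (-1)² + (-1)² + (-1)² = 1 + 1 + 1 + 1 + 1 + 1 + 1 + 1 = 8.
(H·H^T)[6][7] = Σ_j H[6][j]·H[7][j] = (-1)·(-1) + (1)·(-1) + (-1)·(-1) + (1)·(-1) + (-1)·(-1) + (1)·(-1) + (-1)·(-1) + (1)·(-1) = 1 + -1 + 1 + -1 + 1 + -1 + 1 + -1 = 0.
So rows 6 and 7 are orthogonal; the diagonal entry equals n = 8.

(7,7) entry = 8; (6,7) entry = 0.


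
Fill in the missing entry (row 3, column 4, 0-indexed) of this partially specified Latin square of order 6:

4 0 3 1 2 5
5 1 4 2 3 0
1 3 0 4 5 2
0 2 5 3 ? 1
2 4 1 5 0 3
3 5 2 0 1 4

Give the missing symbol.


Row 3 contains symbols [0, 1, 2, 3, 5] — missing [4].
Column 4 contains symbols [0, 1, 2, 3, 5] — missing [4].
The missing symbol must appear in both missing sets; intersection = [4].
Therefore the hidden value is 4.

Missing value = 4.


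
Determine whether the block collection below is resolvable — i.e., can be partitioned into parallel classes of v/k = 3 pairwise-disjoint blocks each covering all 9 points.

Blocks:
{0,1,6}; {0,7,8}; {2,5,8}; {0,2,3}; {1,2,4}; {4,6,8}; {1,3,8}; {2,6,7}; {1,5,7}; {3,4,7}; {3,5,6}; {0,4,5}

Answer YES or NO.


v = 9, block size k = 3, number of blocks = 12.
For resolvability, blocks must partition into parallel classes of size v/k = 3.
Total blocks must therefore be a multiple of 3: 12 = 3·4 + 0 ⇒ divisible ✓.
Greedy packing gives 4 candidate class(es). Each should be a full parallel class (size 3, covers all 9 points).
  Class 1 (3 blocks): {0,1,6}; {2,5,8}; {3,4,7}. Points covered: [0, 1, 2, 3, 4, 5, 6, 7, 8].
  Class 2 (3 blocks): {0,7,8}; {1,2,4}; {3,5,6}. Points covered: [0, 1, 2, 3, 4, 5, 6, 7, 8].
  Class 3 (3 blocks): {0,2,3}; {4,6,8}; {1,5,7}. Points covered: [0, 1, 2, 3, 4, 5, 6, 7, 8].
  Class 4 (3 blocks): {1,3,8}; {2,6,7}; {0,4,5}. Points covered: [0, 1, 2, 3, 4, 5, 6, 7, 8].
All classes full (size 3)? YES. All classes cover every point? YES.
Resolvable? YES.

YES


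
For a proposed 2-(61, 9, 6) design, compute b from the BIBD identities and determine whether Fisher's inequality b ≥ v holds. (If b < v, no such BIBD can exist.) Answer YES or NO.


b = λv(v − 1)/(k(k − 1)) = 6·61·60/(9·8) = 21960/72 = 305.
Compare with v = 61: b ≥ v, so Fisher's inequality holds.

YES


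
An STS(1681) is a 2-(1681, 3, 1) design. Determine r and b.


An STS(v) is a 2-(v, 3, 1) BIBD: block size k = 3, λ = 1.
Replication: r(k − 1) = λ(v − 1) ⇒ r·2 = 1681 − 1 = 1680 ⇒ r = 840.
Block count: b = v(v − 1)/6 = 1681·1680/6 = 2824080/6 = 470680.
(Check via bk = vr: 470680·3 = 1412040 = 1681·840 = 1412040 ✓.)

r = 840, b = 470680.


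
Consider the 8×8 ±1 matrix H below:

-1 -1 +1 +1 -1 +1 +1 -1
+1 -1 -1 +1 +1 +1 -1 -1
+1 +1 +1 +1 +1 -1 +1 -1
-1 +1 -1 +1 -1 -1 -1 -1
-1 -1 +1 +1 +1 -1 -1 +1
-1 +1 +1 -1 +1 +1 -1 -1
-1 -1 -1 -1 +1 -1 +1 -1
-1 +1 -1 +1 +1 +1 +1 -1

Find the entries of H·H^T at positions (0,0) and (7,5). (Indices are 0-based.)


Row 0 of H: [-1, -1, 1, 1, -1, 1, 1, -1].
Row 5 of H: [-1, 1, 1, -1, 1, 1, -1, -1].
Row 7 of H: [-1, 1, -1, 1, 1, 1, 1, -1].
(H·H^T)[0][0] = Σ_j H[0][j]·H[0][j] = (-1)² + (-1)² + (1)² + (1)² + (-1)² + (1)² + (1)² + (-1)² = 1 + 1 + 1 + 1 + 1 + 1 + 1 + 1 = 8.
(H·H^T)[7][5] = Σ_j H[7][j]·H[5][j] = (-1)·(-1) + (1)·(1) + (-1)·(1) + (1)·(-1) + (1)·(1) + (1)·(1) + (1)·(-1) + (-1)·(-1) = 1 + 1 + -1 + -1 + 1 + 1 + -1 + 1 = 2.
Rows 7 and 5 are not orthogonal (dot product = 2 ≠ 0), so H is not a Hadamard matrix.

(0,0) entry = 8; (7,5) entry = 2.


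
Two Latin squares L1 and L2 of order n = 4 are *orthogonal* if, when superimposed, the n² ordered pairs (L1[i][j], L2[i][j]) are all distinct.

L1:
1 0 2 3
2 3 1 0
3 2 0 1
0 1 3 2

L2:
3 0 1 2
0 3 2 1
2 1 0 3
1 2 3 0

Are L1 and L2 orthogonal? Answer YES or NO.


Form the n² = 16 superimposed pairs (L1[i][j], L2[i][j]), row by row (rows and columns indexed from 0):
row 0: (1,3) (0,0) (2,1) (3,2)
row 1: (2,0) (3,3) (1,2) (0,1)
row 2: (3,2) (2,1) (0,0) (1,3)
row 3: (0,1) (1,2) (3,3) (2,0)
Orthogonality requires all 16 pairs distinct.
But the pair (3,2) repeats: cell (0,3) has L1 = 3, L2 = 2, and cell (2,0) has L1 = 3, L2 = 2.
A repeated pair means some other pair never occurs (only 8 distinct pairs out of 16), so the squares are not orthogonal.
Conclusion: NO.

NO


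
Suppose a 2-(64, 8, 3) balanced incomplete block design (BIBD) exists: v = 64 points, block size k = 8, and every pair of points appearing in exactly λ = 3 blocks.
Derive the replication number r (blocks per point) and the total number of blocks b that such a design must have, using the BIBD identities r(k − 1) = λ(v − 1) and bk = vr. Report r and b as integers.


Any 2-(v, k, λ) BIBD satisfies two necessary conditions:
  (i)  Each point sits in r blocks, and counting incidences through any fixed point gives r(k − 1) = λ(v − 1), so r = λ(v − 1)/(k − 1).
  (ii) Total incidences bk = vr, so b = vr/k.
Step 1: r = λ(v − 1)/(k − 1) = 3·(64 − 1)/(8 − 1) = 3·63/7 = 189/7 = 27.
Step 2: b = vr/k = 64·27/8 = 1728/8 = 216.
Check integrality: r = 27 ∈ Z ✓, b = 216 ∈ Z ✓.
(These identities are necessary conditions: they determine r and b for any design with these parameters, but do not by themselves prove that one exists.)

r = 27, b = 216.


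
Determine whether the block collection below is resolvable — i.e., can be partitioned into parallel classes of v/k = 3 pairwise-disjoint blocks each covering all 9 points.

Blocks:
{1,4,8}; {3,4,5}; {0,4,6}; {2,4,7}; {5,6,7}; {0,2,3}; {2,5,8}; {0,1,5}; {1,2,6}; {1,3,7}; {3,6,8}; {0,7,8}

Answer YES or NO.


v = 9, block size k = 3, number of blocks = 12.
For resolvability, blocks must partition into parallel classes of size v/k = 3.
Total blocks must therefore be a multiple of 3: 12 = 3·4 + 0 ⇒ divisible ✓.
Greedy packing gives 4 candidate class(es). Each should be a full parallel class (size 3, covers all 9 points).
  Class 1 (3 blocks): {1,4,8}; {5,6,7}; {0,2,3}. Points covered: [0, 1, 2, 3, 4, 5, 6, 7, 8].
  Class 2 (3 blocks): {3,4,5}; {1,2,6}; {0,7,8}. Points covered: [0, 1, 2, 3, 4, 5, 6, 7, 8].
  Class 3 (3 blocks): {0,4,6}; {2,5,8}; {1,3,7}. Points covered: [0, 1, 2, 3, 4, 5, 6, 7, 8].
  Class 4 (3 blocks): {2,4,7}; {0,1,5}; {3,6,8}. Points covered: [0, 1, 2, 3, 4, 5, 6, 7, 8].
All classes full (size 3)? YES. All classes cover every point? YES.
Resolvable? YES.

YES


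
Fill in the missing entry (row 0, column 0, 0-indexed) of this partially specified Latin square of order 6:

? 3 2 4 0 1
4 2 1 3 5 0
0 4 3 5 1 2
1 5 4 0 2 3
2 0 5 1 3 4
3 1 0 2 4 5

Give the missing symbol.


Row 0 contains symbols [0, 1, 2, 3, 4] — missing [5].
Column 0 contains symbols [0, 1, 2, 3, 4] — missing [5].
The missing symbol must appear in both missing sets; intersection = [5].
Therefore the hidden value is 5.

Missing value = 5.


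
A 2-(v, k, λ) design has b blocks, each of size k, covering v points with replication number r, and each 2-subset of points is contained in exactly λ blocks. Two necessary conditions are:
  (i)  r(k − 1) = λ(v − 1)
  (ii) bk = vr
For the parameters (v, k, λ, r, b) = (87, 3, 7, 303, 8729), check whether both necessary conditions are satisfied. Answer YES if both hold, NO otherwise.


Condition (i): r(k − 1) = 303·2 = 606; λ(v − 1) = 7·86 = 602. Match? NO.
Condition (ii): bk = 8729·3 = 26187; vr = 87·303 = 26361. Match? NO.
Both conditions hold? NO.

NO


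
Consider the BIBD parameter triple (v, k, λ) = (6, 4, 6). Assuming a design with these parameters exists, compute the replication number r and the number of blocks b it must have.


Any 2-(v, k, λ) BIBD satisfies two necessary conditions:
  (i)  Each point sits in r blocks, and counting incidences through any fixed point gives r(k − 1) = λ(v − 1), so r = λ(v − 1)/(k − 1).
  (ii) Total incidences bk = vr, so b = vr/k.
Step 1: r = λ(v − 1)/(k − 1) = 6·(6 − 1)/(4 − 1) = 6·5/3 = 30/3 = 10.
Step 2: b = vr/k = 6·10/4 = 60/4 = 15.
Check integrality: r = 10 ∈ Z ✓, b = 15 ∈ Z ✓.
(These identities are necessary conditions: they determine r and b for any design with these parameters, but do not by themselves prove that one exists.)

r = 10, b = 15.


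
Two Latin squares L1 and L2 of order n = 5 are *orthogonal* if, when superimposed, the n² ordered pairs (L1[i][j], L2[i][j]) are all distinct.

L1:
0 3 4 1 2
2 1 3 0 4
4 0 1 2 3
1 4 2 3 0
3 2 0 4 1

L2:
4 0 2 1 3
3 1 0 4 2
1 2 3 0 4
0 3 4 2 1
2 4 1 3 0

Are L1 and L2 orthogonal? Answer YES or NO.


Form the n² = 25 superimposed pairs (L1[i][j], L2[i][j]), row by row (rows and columns indexed from 0):
row 0: (0,4) (3,0) (4,2) (1,1) (2,3)
row 1: (2,3) (1,1) (3,0) (0,4) (4,2)
row 2: (4,1) (0,2) (1,3) (2,0) (3,4)
row 3: (1,0) (4,3) (2,4) (3,2) (0,1)
row 4: (3,2) (2,4) (0,1) (4,3) (1,0)
Orthogonality requires all 25 pairs distinct.
But the pair (2,3) repeats: cell (0,4) has L1 = 2, L2 = 3, and cell (1,0) has L1 = 2, L2 = 3.
A repeated pair means some other pair never occurs (only 15 distinct pairs out of 25), so the squares are not orthogonal.
Conclusion: NO.

NO


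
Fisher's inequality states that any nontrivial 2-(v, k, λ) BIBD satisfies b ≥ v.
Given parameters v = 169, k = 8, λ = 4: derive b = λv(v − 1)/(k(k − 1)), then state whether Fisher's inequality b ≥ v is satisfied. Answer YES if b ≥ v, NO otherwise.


r = λ(v − 1)/(k − 1) = 4·168/7 = 96.
b = vr/k = 169·96/8 = 2028.
Fisher's inequality: b ≥ v ⇔ 2028 ≥ 169? YES.

YES


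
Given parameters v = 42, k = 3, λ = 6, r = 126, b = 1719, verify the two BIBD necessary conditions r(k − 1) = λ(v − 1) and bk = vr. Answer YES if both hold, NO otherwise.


Condition (i): r(k − 1) = 126·2 = 252; λ(v − 1) = 6·41 = 246. Match? NO.
Condition (ii): bk = 1719·3 = 5157; vr = 42·126 = 5292. Match? NO.
Both conditions hold? NO.

NO


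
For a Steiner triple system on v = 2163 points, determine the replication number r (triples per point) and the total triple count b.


An STS(v) is a 2-(v, 3, 1) BIBD: block size k = 3, λ = 1.
Replication: r(k − 1) = λ(v − 1) ⇒ r·2 = 2163 − 1 = 2162 ⇒ r = 1081.
Block count: bk = vr ⇒ b·3 = 2163·1081 = 2338203 ⇒ b = 779401.

r = 1081, b = 779401.


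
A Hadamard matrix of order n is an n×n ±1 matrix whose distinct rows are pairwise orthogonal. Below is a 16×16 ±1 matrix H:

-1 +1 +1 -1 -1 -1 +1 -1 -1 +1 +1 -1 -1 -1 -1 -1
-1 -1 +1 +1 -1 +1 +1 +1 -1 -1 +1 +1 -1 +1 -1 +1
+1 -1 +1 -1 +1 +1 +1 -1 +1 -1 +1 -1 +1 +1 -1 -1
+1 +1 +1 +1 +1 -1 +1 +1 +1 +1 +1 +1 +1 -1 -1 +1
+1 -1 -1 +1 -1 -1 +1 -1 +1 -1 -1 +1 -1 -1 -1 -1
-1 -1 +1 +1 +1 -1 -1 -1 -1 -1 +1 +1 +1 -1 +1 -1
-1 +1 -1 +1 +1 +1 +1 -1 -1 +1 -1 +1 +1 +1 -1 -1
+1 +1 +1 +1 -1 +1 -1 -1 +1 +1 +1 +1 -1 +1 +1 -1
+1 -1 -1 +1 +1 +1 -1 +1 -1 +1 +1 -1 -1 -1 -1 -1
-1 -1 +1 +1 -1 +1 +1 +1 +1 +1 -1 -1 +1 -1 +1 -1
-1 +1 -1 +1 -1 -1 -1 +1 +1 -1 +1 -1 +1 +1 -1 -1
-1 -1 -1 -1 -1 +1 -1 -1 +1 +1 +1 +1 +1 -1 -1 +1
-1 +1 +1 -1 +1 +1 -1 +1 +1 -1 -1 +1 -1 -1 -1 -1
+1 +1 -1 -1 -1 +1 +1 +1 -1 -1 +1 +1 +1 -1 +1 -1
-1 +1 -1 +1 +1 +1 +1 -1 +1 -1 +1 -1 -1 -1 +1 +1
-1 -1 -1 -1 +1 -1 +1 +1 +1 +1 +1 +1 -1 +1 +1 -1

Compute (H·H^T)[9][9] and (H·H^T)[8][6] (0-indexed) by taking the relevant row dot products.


Row 6 of H: [-1, 1, -1, 1, 1, 1, 1, -1, -1, 1, -1, 1, 1, 1, -1, -1].
Row 8 of H: [1, -1, -1, 1, 1, 1, -1, 1, -1, 1, 1, -1, -1, -1, -1, -1].
Row 9 of H: [-1, -1, 1, 1, -1, 1, 1, 1, 1, 1, -1, -1, 1, -1, 1, -1].
(H·H^T)[9][9] = Σ_j H[9][j]·H[9][j] = (-1)² + (-1)² + (1)² + (1)² + (-1)² + (1)² + (1)² + (1)² + (1)² + (1)² + (-1)² + (-1)² + (1)² + (-1)² + (1)² + (-1)² = 1 + 1 + 1 + 1 + 1 + 1 + 1 + 1 + 1 + 1 + 1 + 1 + 1 + 1 + 1 + 1 = 16.
(H·H^T)[8][6] = Σ_j H[8][j]·H[6][j] = (1)·(-1) + (-1)·(1) + (-1)·(-1) + (1)·(1) + (1)·(1) + (1)·(1) + (-1)·(1) + (1)·(-1) + (-1)·(-1) + (1)·(1) + (1)·(-1) + (-1)·(1) + (-1)·(1) + (-1)·(1) + (-1)·(-1) + (-1)·(-1) = -1 + -1 + 1 + 1 + 1 + 1 + -1 + -1 + 1 + 1 + -1 + -1 + -1 + -1 + 1 + 1 = 0.
So rows 8 and 6 are orthogonal; the diagonal entry equals n = 16.

(9,9) entry = 16; (8,6) entry = 0.


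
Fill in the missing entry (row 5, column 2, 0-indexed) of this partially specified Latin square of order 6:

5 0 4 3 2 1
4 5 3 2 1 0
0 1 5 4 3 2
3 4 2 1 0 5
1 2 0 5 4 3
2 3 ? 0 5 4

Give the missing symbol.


Row 5 contains symbols [0, 2, 3, 4, 5] — missing [1].
Column 2 contains symbols [0, 2, 3, 4, 5] — missing [1].
The missing symbol must appear in both missing sets; intersection = [1].
Therefore the hidden value is 1.

Missing value = 1.


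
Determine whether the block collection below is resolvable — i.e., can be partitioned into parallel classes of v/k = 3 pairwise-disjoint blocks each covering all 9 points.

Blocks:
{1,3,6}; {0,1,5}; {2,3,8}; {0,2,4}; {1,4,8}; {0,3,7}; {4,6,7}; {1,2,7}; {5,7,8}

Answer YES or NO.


v = 9, block size k = 3, number of blocks = 9.
For resolvability, blocks must partition into parallel classes of size v/k = 3.
Total blocks must therefore be a multiple of 3: 9 = 3·3 + 0 ⇒ divisible ✓.
Consider block {1,4,8}. The only other block(s) in the collection disjoint from it are {0,3,7} — just 1 block(s). Any parallel class containing {1,4,8} would need 2 other blocks each disjoint from it, so no parallel class of size 3 can contain {1,4,8}.
Since every block must belong to some parallel class in a resolution, the collection cannot be partitioned into parallel classes.
Resolvable? NO.

NO
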